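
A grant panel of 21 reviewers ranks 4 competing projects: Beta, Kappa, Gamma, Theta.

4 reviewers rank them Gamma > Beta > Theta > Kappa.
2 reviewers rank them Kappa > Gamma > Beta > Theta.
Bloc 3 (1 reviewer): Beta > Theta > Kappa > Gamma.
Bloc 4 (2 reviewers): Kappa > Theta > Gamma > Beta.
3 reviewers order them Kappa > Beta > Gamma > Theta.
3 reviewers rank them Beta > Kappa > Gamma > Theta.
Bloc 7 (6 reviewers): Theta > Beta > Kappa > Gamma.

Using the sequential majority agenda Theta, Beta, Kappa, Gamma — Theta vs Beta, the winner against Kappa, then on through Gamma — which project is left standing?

Beta

Round 1: Theta vs Beta — 8–13, Beta advances.
Round 2: Beta vs Kappa — 14–7, Beta advances.
Round 3: Beta vs Gamma — 13–8, Beta advances.
Beta survives the agenda.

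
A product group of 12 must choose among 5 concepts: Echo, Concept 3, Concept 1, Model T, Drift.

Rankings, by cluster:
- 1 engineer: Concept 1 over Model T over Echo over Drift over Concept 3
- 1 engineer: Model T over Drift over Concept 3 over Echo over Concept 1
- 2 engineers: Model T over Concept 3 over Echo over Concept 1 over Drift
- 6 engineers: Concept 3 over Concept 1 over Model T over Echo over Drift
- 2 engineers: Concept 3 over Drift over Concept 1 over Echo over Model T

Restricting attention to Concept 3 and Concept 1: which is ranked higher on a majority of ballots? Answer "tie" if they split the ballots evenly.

Ballots ranking Concept 3 above Concept 1: 1 + 2 + 6 + 2 = 11.
Ballots ranking Concept 1 above Concept 3: 12 − 11 = 1.
Concept 3 wins the head-to-head 11–1.

Concept 3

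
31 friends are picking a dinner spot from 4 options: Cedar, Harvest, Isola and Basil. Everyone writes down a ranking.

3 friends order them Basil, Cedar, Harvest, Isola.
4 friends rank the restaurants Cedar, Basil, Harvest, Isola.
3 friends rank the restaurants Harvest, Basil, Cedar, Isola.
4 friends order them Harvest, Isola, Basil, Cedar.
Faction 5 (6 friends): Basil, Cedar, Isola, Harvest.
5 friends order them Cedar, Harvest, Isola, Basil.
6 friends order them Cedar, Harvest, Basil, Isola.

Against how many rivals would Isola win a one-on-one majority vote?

0

Isola against each rival (31 friends):
Isola–Cedar: Cedar 27–4.
Isola vs Harvest: Harvest wins 25–6.
Isola vs Basil: Isola is ranked higher on 4+5 = 9 ballots, Basil on 22. Basil wins 22–9.
Isola beats no one; loses to Cedar, Harvest, Basil — 0 pairwise wins.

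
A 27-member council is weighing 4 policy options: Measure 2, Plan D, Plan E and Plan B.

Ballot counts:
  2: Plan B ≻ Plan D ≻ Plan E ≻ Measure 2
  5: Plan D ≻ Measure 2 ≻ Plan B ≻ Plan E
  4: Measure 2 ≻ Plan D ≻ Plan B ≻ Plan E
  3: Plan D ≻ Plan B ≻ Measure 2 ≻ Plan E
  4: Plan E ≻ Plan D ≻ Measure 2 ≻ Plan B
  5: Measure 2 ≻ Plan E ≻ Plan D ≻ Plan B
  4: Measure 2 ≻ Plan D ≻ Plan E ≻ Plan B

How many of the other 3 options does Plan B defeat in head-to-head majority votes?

Plan B against each rival (27 council members):
Plan B vs Measure 2: 2+3 = 5 for Plan B, 22 for Measure 2 — Measure 2 by 22–5.
Plan B vs Plan D: Plan D wins 25–2.
Plan B vs Plan E: Plan B is ranked higher on 2+5+4+3 = 14 ballots, Plan E on 13. Plan B wins 14–13.
Plan B beats Plan E; loses to Measure 2, Plan D — 1 pairwise win.

1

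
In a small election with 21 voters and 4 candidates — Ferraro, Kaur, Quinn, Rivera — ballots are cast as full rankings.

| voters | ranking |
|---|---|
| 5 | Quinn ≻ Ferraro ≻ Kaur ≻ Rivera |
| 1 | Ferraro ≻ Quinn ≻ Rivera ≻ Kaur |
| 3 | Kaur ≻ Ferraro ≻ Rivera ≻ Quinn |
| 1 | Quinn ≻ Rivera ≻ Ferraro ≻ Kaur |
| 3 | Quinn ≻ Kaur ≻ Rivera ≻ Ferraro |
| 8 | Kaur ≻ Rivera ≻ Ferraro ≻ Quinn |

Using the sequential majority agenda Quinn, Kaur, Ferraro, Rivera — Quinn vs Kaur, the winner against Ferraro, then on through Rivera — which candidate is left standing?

Kaur

Round 1: Quinn vs Kaur — 10–11, Kaur advances.
Round 2: Kaur vs Ferraro — 14–7, Kaur advances.
Round 3: Kaur vs Rivera — 19–2, Kaur advances.
Kaur survives the agenda.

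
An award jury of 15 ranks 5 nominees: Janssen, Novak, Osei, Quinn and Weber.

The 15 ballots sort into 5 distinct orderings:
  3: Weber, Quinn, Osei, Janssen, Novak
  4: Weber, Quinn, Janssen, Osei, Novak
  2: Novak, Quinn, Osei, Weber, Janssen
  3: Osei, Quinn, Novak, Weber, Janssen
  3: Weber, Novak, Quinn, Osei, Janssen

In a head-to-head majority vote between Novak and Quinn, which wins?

Ballots ranking Novak above Quinn: 2 + 3 = 5.
Ballots ranking Quinn above Novak: 15 − 5 = 10.
Quinn wins the head-to-head 10–5.

Quinn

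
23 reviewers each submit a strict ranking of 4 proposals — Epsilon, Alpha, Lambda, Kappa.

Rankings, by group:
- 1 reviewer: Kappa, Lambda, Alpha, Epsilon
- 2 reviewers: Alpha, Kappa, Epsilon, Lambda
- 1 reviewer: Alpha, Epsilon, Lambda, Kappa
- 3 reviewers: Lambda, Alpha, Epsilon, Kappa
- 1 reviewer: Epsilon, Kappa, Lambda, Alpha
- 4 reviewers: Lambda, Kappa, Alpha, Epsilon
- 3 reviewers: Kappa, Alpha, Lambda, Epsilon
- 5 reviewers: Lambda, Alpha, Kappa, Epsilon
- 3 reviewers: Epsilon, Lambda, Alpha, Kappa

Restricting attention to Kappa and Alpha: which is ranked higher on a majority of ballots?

Ballots ranking Kappa above Alpha: 1 + 1 + 4 + 3 = 9.
Ballots ranking Alpha above Kappa: 23 − 9 = 14.
Alpha wins the head-to-head 14–9.

Alpha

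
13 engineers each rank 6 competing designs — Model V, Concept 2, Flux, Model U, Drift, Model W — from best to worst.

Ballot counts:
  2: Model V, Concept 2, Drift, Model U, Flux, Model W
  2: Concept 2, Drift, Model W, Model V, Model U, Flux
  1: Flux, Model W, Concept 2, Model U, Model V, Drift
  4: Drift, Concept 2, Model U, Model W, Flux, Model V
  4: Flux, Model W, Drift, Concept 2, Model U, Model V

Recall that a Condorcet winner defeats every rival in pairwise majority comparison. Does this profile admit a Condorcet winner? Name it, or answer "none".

Drift

Check each pair by majority over 13 ballots:
Model V vs Concept 2: 2 for Model V, 11 for Concept 2 — Concept 2 by 11–2.
Model V vs Flux: 2+2 = 4 for Model V, 9 for Flux — Flux by 9–4.
Model V vs Model U: Model V preferred on 2+2 = 4 ballots; Model U wins 9–4.
Model V vs Drift: Model V preferred on 2+1 = 3 ballots; Drift wins 10–3.
Model V vs Model W: 2 for Model V, 11 for Model W — Model W by 11–2.
Concept 2 vs Flux: Concept 2 is ranked higher on 2+2+4 = 8 ballots, Flux on 5. Concept 2 wins 8–5.
Concept 2 vs Model U: 2+2+1+4+4 = 13 for Concept 2, 0 for Model U — Concept 2 by 13–0.
Concept 2 vs Drift: 2+2+1 = 5 for Concept 2, 8 for Drift — Drift by 8–5.
Concept 2 vs Model W: Concept 2 is ranked higher on 2+2+4 = 8 ballots, Model W on 5. Concept 2 wins 8–5.
Flux vs Model U: 5 to 8, Model U.
Flux vs Drift: Flux preferred on 1+4 = 5 ballots; Drift wins 8–5.
Flux vs Model W: 7 to 6, Flux.
Model U vs Drift: 1 to 12, Drift.
Model U vs Model W: Model U is ranked higher on 2+4 = 6 ballots, Model W on 7. Model W wins 7–6.
Drift vs Model W: 2+2+4 = 8 for Drift, 5 for Model W — Drift by 8–5.
Drift beats each of Model V, Concept 2, Flux, Model U, Model W — Drift is the Condorcet winner.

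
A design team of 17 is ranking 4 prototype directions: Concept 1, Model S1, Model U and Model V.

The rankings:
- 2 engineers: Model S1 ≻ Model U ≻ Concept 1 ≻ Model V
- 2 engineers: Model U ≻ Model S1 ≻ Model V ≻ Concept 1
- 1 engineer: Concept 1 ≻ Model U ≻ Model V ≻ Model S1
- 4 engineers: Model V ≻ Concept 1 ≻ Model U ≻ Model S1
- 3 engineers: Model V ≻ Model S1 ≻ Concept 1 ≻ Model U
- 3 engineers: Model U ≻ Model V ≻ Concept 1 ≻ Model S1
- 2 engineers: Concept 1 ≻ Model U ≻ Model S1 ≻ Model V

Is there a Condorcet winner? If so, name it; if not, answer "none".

Pairwise majorities:
Concept 1 vs Model S1: Concept 1, 10–7.
Concept 1–Model U: Concept 1 10–7.
Concept 1 vs Model V: 5 to 12, Model V.
Model S1 vs Model U: Model U wins 12–5.
Model S1 vs Model V: Model S1 is ranked higher on 2+2+2 = 6 ballots, Model V on 11. Model V wins 11–6.
Model U vs Model V: Model U preferred on 2+2+1+3+2 = 10 ballots; Model U wins 10–7.
No design is unbeaten: Concept 1 loses to Model V; Model S1 loses to Concept 1; Model U loses to Concept 1; Model V loses to Model U. In particular Concept 1 beats Model U beats Model V beats Concept 1 is a majority cycle — no Condorcet winner exists.

none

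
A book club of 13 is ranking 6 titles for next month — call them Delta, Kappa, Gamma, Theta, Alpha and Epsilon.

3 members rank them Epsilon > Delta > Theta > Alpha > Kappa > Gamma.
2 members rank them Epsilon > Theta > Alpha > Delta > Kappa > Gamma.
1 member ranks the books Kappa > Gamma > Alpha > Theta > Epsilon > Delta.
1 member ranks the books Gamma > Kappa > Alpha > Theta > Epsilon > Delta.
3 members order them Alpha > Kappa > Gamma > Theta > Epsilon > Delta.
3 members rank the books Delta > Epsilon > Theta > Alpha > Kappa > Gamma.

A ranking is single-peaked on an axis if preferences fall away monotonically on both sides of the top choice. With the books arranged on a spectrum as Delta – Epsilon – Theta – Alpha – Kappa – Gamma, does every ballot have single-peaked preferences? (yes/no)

Axis positions: Delta=1, Epsilon=2, Theta=3, Alpha=4, Kappa=5, Gamma=6.
Faction 1 (peak Epsilon at position 2): ranking walks positions 2-1-3-4-5-6, expanding outward from the peak — single-peaked.
Faction 2 (peak Epsilon at position 2): ranking walks positions 2-3-4-1-5-6, expanding outward from the peak — single-peaked.
Faction 3 (peak Kappa at position 5): ranking walks positions 5-6-4-3-2-1, expanding outward from the peak — single-peaked.
Faction 4 (peak Gamma at position 6): ranking walks positions 6-5-4-3-2-1, expanding outward from the peak — single-peaked.
Faction 5 (peak Alpha at position 4): ranking walks positions 4-5-6-3-2-1, expanding outward from the peak — single-peaked.
Faction 6 (peak Delta at position 1): ranking walks positions 1-2-3-4-5-6, expanding outward from the peak — single-peaked.
Every ranking is single-peaked on this axis.

yes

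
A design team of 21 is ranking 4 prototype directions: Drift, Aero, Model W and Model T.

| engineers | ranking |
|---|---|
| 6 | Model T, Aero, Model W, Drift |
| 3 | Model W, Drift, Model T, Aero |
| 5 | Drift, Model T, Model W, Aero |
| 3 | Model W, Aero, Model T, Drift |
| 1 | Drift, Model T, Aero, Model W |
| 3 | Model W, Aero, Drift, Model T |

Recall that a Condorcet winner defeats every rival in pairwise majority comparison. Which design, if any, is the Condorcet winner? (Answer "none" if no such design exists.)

none

Check each pair by majority over 21 ballots:
Drift vs Aero: Aero wins 12–9.
Drift–Model W: Model W 15–6.
Drift vs Model T: Drift wins 12–9.
Aero–Model W: Model W 14–7.
Aero vs Model T: Model T, 15–6.
Model W–Model T: Model T 12–9.
Each design drops at least one matchup (Drift loses to Aero; Aero loses to Model W; Model W loses to Model T; Model T loses to Drift); the cycle Drift beats Model T beats Aero beats Drift rules out a Condorcet winner.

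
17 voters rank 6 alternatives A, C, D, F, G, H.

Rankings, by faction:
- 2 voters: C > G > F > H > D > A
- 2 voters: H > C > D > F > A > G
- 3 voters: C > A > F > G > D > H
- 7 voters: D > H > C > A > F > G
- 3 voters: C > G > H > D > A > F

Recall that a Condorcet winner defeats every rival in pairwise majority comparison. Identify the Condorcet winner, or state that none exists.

Check each pair by majority over 17 ballots:
A vs C: 0 to 17, C.
A vs D: 3 to 14, D.
A vs F: A preferred on 3+7+3 = 13 ballots; A wins 13–4.
A vs G: A preferred on 2+3+7 = 12 ballots; A wins 12–5.
A vs H: A preferred on 3 ballots; H wins 14–3.
C vs D: 2+2+3+3 = 10 for C, 7 for D — C by 10–7.
C vs F: 2+2+3+7+3 = 17 for C, 0 for F — C by 17–0.
C vs G: 17 to 0, C.
C vs H: 8 to 9, H.
D vs F: 12 to 5, D.
D vs G: 2+7 = 9 for D, 8 for G — D by 9–8.
D vs H: D is ranked higher on 3+7 = 10 ballots, H on 7. D wins 10–7.
F vs G: F preferred on 2+3+7 = 12 ballots; F wins 12–5.
F vs H: 2+3 = 5 for F, 12 for H — H by 12–5.
G vs H: G preferred on 2+3+3 = 8 ballots; H wins 9–8.
Every alternative loses at least once (A loses to C; C loses to H; D loses to C; F loses to A; G loses to A; H loses to D). The majority relation contains the cycle C → D → H → C, so there is no Condorcet winner.

none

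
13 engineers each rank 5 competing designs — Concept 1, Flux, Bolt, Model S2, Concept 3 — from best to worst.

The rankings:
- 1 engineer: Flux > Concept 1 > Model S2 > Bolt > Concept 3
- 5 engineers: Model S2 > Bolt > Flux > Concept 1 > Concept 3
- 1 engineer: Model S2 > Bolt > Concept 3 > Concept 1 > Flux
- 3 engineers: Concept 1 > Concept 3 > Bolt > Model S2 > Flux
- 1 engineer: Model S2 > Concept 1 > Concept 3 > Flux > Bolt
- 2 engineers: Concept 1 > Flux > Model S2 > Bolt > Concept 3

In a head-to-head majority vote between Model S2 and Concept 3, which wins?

Model S2

Ballots ranking Model S2 above Concept 3: 1 + 5 + 1 + 1 + 2 = 10.
Ballots ranking Concept 3 above Model S2: 13 − 10 = 3.
Model S2 wins the head-to-head 10–3.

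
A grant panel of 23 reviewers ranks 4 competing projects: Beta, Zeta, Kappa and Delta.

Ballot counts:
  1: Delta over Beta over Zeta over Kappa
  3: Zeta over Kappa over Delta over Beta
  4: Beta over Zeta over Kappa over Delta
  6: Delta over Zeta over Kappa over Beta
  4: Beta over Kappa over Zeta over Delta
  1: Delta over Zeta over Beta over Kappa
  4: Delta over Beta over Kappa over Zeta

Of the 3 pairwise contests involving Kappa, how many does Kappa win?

Kappa against each rival (23 reviewers):
Kappa–Beta: Beta 14–9.
Kappa–Zeta: Zeta 15–8.
Kappa vs Delta: 3+4+4 = 11 for Kappa, 12 for Delta — Delta by 12–11.
Kappa beats no one; loses to Beta, Zeta, Delta — 0 pairwise wins.

0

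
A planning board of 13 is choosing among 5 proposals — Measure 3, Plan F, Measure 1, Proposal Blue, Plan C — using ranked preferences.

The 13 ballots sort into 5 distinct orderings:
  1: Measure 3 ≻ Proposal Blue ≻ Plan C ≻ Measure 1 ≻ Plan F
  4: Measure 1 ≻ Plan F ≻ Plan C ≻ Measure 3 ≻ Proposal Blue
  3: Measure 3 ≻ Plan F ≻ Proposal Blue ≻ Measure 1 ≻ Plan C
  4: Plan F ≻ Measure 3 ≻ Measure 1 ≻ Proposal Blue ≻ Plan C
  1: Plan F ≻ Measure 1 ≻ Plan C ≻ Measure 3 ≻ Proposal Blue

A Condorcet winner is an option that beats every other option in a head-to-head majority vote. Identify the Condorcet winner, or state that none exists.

Check each pair by majority over 13 ballots:
Measure 3 vs Plan F: 4 to 9, Plan F.
Measure 3 vs Measure 1: Measure 3 wins 8–5.
Measure 3 vs Proposal Blue: Measure 3, 13–0.
Measure 3 vs Plan C: Measure 3 wins 8–5.
Plan F vs Measure 1: Plan F is ranked higher on 3+4+1 = 8 ballots, Measure 1 on 5. Plan F wins 8–5.
Plan F vs Proposal Blue: 12 to 1, Plan F.
Plan F vs Plan C: Plan F is ranked higher on 4+3+4+1 = 12 ballots, Plan C on 1. Plan F wins 12–1.
Measure 1 vs Proposal Blue: Measure 1 preferred on 4+4+1 = 9 ballots; Measure 1 wins 9–4.
Measure 1–Plan C: Measure 1 12–1.
Proposal Blue vs Plan C: Proposal Blue is ranked higher on 1+3+4 = 8 ballots, Plan C on 5. Proposal Blue wins 8–5.
Plan F defeats every rival head-to-head and is the Condorcet winner.

Plan F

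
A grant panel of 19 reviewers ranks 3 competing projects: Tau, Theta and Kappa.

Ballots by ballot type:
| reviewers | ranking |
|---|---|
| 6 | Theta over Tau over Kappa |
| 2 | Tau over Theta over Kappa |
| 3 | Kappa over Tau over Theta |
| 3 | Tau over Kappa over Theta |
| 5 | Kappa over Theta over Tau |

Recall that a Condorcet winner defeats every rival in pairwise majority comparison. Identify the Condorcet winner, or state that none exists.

none

Check each pair by majority over 19 ballots:
Tau vs Theta: Tau preferred on 2+3+3 = 8 ballots; Theta wins 11–8.
Tau–Kappa: Tau 11–8.
Theta vs Kappa: Kappa wins 11–8.
Each project drops at least one matchup (Tau loses to Theta; Theta loses to Kappa; Kappa loses to Tau); the cycle Tau → Kappa → Theta → Tau rules out a Condorcet winner.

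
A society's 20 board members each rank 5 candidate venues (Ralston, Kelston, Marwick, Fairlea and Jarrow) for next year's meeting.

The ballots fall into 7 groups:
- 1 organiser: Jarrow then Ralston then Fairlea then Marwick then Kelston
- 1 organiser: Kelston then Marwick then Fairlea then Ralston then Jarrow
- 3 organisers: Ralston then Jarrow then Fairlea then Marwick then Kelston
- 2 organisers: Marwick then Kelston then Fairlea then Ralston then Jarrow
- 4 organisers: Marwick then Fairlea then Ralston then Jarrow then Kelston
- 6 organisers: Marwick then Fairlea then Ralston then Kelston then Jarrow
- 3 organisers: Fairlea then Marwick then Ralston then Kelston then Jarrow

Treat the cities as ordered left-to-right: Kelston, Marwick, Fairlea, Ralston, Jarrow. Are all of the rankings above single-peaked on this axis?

Axis positions: Kelston=1, Marwick=2, Fairlea=3, Ralston=4, Jarrow=5.
Group 1 (peak Jarrow at position 5): ranking walks positions 5-4-3-2-1, expanding outward from the peak — single-peaked.
Group 2 (peak Kelston at position 1): ranking walks positions 1-2-3-4-5, expanding outward from the peak — single-peaked.
Group 3 (peak Ralston at position 4): ranking walks positions 4-5-3-2-1, expanding outward from the peak — single-peaked.
Group 4 (peak Marwick at position 2): ranking walks positions 2-1-3-4-5, expanding outward from the peak — single-peaked.
Group 5 (peak Marwick at position 2): ranking walks positions 2-3-4-5-1, expanding outward from the peak — single-peaked.
Group 6 (peak Marwick at position 2): ranking walks positions 2-3-4-1-5, expanding outward from the peak — single-peaked.
Group 7 (peak Fairlea at position 3): ranking walks positions 3-2-4-1-5, expanding outward from the peak — single-peaked.
Every ranking is single-peaked on this axis.

yes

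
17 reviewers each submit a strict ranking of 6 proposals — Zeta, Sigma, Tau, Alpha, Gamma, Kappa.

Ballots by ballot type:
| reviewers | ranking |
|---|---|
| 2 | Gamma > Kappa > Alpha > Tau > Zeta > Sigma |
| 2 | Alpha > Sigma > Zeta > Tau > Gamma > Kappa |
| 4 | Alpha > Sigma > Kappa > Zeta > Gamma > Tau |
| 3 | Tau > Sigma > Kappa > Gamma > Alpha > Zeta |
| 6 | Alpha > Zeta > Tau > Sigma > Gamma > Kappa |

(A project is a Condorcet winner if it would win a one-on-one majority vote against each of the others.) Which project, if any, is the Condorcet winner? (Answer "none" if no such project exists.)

Head-to-head results (17 reviewers):
Zeta–Sigma: Sigma 9–8.
Zeta vs Tau: Zeta wins 12–5.
Zeta vs Alpha: 0 for Zeta, 17 for Alpha — Alpha by 17–0.
Zeta–Gamma: Zeta 12–5.
Zeta vs Kappa: 8 to 9, Kappa.
Sigma vs Tau: Tau, 11–6.
Sigma vs Alpha: Sigma preferred on 3 ballots; Alpha wins 14–3.
Sigma vs Gamma: Sigma, 15–2.
Sigma vs Kappa: Sigma preferred on 2+4+3+6 = 15 ballots; Sigma wins 15–2.
Tau vs Alpha: Tau is ranked higher on 3 ballots, Alpha on 14. Alpha wins 14–3.
Tau vs Gamma: 11 to 6, Tau.
Tau–Kappa: Tau 11–6.
Alpha vs Gamma: Alpha, 12–5.
Alpha vs Kappa: Alpha, 12–5.
Gamma vs Kappa: 2+2+6 = 10 for Gamma, 7 for Kappa — Gamma by 10–7.
Alpha wins every pairwise contest, so Alpha is the Condorcet winner.

Alpha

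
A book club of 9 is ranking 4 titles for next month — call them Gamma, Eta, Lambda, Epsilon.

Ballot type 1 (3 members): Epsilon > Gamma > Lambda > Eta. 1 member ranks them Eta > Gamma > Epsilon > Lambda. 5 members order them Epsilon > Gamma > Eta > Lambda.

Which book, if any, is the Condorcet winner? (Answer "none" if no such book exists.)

Pairwise majorities:
Gamma vs Eta: Gamma, 8–1.
Gamma vs Lambda: Gamma, 9–0.
Gamma–Epsilon: Epsilon 8–1.
Eta–Lambda: Eta 6–3.
Eta vs Epsilon: Epsilon wins 8–1.
Lambda–Epsilon: Epsilon 9–0.
Epsilon defeats every rival head-to-head and is the Condorcet winner.

Epsilon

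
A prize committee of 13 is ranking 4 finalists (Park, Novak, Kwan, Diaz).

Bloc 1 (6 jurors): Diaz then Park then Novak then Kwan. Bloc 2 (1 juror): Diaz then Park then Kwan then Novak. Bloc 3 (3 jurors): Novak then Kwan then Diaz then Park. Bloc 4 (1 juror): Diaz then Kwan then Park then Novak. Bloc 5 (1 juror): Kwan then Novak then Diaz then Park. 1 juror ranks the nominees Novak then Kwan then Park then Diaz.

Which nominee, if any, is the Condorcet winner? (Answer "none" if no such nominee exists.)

Diaz

Check each pair by majority over 13 ballots:
Park–Novak: Park 8–5.
Park vs Kwan: Park, 7–6.
Park vs Diaz: Diaz wins 12–1.
Novak vs Kwan: Novak wins 10–3.
Novak vs Diaz: Diaz, 8–5.
Kwan vs Diaz: Diaz wins 8–5.
Diaz wins every pairwise contest, so Diaz is the Condorcet winner.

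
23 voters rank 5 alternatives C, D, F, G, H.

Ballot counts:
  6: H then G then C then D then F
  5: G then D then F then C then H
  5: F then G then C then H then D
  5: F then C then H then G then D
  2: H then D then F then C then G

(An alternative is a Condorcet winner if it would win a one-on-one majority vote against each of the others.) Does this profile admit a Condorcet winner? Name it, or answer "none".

none

Head-to-head results (23 voters):
C–D: C 16–7.
C vs F: F, 17–6.
C vs G: G, 16–7.
C vs H: C, 15–8.
D–F: D 13–10.
D vs G: G, 21–2.
D–H: H 18–5.
F vs G: F, 12–11.
F–H: F 15–8.
G–H: H 13–10.
Each alternative drops at least one matchup (C loses to F; D loses to C; F loses to D; G loses to F; H loses to C); the cycle C beats D beats F beats C rules out a Condorcet winner.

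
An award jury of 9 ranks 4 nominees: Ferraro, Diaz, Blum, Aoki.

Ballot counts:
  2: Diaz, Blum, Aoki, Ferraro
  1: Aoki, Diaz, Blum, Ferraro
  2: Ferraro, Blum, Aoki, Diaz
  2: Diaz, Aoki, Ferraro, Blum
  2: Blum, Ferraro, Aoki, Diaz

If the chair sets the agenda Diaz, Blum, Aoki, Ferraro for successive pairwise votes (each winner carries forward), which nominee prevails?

Round 1: Diaz vs Blum — 5–4, Diaz advances.
Round 2: Diaz vs Aoki — 4–5, Aoki advances.
Round 3: Aoki vs Ferraro — 5–4, Aoki advances.
The agenda winner is Aoki.

Aoki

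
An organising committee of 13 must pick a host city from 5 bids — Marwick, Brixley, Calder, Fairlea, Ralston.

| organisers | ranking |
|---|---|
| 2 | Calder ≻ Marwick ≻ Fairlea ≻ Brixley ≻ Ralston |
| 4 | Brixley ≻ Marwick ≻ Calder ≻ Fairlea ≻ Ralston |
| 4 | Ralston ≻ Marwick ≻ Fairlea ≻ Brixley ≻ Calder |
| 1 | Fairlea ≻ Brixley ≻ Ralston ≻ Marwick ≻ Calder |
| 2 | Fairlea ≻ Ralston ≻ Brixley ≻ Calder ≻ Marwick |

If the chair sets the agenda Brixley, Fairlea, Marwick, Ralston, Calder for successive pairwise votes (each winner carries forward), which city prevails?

Round 1: Brixley vs Fairlea — 4–9, Fairlea advances.
Round 2: Fairlea vs Marwick — 3–10, Marwick advances.
Round 3: Marwick vs Ralston — 6–7, Ralston advances.
Round 4: Ralston vs Calder — 7–6, Ralston advances.
The agenda winner is Ralston.

Ralston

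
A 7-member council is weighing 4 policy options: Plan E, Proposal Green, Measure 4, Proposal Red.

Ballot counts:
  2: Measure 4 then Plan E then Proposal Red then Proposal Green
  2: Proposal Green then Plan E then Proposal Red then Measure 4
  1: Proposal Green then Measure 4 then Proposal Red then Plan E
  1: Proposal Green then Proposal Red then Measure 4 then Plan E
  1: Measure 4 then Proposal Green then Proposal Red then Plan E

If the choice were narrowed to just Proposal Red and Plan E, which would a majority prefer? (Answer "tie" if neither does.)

Ballots ranking Proposal Red above Plan E: 1 + 1 + 1 = 3.
Ballots ranking Plan E above Proposal Red: 7 − 3 = 4.
Plan E wins the head-to-head 4–3.

Plan E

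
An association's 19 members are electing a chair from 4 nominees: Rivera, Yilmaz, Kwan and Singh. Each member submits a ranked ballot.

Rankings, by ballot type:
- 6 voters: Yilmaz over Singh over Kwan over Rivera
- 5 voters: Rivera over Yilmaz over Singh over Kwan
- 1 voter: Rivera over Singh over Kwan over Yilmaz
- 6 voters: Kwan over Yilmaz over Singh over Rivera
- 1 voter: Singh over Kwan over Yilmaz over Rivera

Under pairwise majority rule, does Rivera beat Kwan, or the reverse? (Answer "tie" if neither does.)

Kwan

Ballots ranking Rivera above Kwan: 5 + 1 = 6.
Ballots ranking Kwan above Rivera: 19 − 6 = 13.
Kwan wins the head-to-head 13–6.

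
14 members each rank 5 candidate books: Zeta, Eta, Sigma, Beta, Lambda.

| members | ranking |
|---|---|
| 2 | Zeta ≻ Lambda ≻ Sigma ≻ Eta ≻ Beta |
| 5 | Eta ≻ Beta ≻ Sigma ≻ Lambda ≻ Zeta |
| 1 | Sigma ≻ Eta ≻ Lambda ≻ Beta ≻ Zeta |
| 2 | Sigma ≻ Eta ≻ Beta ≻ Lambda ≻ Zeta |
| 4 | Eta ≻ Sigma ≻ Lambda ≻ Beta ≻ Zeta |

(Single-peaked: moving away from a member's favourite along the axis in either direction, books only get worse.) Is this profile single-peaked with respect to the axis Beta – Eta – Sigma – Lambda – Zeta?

Axis positions: Beta=1, Eta=2, Sigma=3, Lambda=4, Zeta=5.
Type 1 (peak Zeta at position 5): ranking walks positions 5-4-3-2-1, expanding outward from the peak — single-peaked.
Type 2 (peak Eta at position 2): ranking walks positions 2-1-3-4-5, expanding outward from the peak — single-peaked.
Type 3 (peak Sigma at position 3): ranking walks positions 3-2-4-1-5, expanding outward from the peak — single-peaked.
Type 4 (peak Sigma at position 3): ranking walks positions 3-2-1-4-5, expanding outward from the peak — single-peaked.
Type 5 (peak Eta at position 2): ranking walks positions 2-3-4-1-5, expanding outward from the peak — single-peaked.
Every ranking is single-peaked on this axis.

yes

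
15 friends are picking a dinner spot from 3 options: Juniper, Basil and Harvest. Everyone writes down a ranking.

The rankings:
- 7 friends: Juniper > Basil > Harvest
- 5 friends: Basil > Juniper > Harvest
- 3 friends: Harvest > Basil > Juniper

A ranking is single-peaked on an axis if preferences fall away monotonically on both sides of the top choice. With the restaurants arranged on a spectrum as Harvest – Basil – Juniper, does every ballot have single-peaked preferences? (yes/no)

Axis positions: Harvest=1, Basil=2, Juniper=3.
Group 1 (peak Juniper at position 3): ranking walks positions 3-2-1, expanding outward from the peak — single-peaked.
Group 2 (peak Basil at position 2): ranking walks positions 2-3-1, expanding outward from the peak — single-peaked.
Group 3 (peak Harvest at position 1): ranking walks positions 1-2-3, expanding outward from the peak — single-peaked.
Every ranking is single-peaked on this axis.

yes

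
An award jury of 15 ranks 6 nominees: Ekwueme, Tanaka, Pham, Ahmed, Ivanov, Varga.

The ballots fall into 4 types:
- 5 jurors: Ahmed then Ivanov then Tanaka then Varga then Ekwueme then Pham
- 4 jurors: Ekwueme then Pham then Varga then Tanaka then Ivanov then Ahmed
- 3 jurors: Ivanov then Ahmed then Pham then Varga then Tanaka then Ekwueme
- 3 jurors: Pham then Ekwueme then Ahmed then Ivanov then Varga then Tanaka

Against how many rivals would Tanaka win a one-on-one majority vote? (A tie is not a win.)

Tanaka against each rival (15 jurors):
Tanaka vs Ekwueme: Tanaka is ranked higher on 5+3 = 8 ballots, Ekwueme on 7. Tanaka wins 8–7.
Tanaka vs Pham: Tanaka is ranked higher on 5 ballots, Pham on 10. Pham wins 10–5.
Tanaka vs Ahmed: Ahmed, 11–4.
Tanaka vs Ivanov: 4 to 11, Ivanov.
Tanaka vs Varga: 5 for Tanaka, 10 for Varga — Varga by 10–5.
Tanaka beats Ekwueme; loses to Pham, Ahmed, Ivanov, Varga — 1 pairwise win.

1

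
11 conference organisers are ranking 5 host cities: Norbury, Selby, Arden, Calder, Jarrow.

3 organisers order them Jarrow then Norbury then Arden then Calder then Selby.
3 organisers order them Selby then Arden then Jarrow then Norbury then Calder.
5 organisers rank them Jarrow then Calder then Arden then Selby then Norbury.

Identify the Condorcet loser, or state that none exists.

Pairwise majorities:
Norbury vs Selby: 3 to 8, Selby.
Norbury vs Arden: 3 for Norbury, 8 for Arden — Arden by 8–3.
Norbury vs Calder: 6 to 5, Norbury.
Norbury–Jarrow: Jarrow 11–0.
Selby vs Arden: 3 to 8, Arden.
Selby vs Calder: 3 for Selby, 8 for Calder — Calder by 8–3.
Selby vs Jarrow: 3 for Selby, 8 for Jarrow — Jarrow by 8–3.
Arden vs Calder: Arden wins 6–5.
Arden vs Jarrow: Jarrow, 8–3.
Calder vs Jarrow: Jarrow, 11–0.
Every city wins at least one matchup (Norbury beats Calder; Selby beats Norbury; Arden beats Norbury; Calder beats Selby; Jarrow beats Norbury), so there is no Condorcet loser.

none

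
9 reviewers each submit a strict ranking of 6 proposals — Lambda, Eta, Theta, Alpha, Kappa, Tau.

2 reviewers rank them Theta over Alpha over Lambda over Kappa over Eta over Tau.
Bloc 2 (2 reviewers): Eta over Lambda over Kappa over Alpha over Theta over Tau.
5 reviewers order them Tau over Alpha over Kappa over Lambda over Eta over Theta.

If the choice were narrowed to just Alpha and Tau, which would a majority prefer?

Tau

Ballots ranking Alpha above Tau: 2 + 2 = 4.
Ballots ranking Tau above Alpha: 9 − 4 = 5.
Tau wins the head-to-head 5–4.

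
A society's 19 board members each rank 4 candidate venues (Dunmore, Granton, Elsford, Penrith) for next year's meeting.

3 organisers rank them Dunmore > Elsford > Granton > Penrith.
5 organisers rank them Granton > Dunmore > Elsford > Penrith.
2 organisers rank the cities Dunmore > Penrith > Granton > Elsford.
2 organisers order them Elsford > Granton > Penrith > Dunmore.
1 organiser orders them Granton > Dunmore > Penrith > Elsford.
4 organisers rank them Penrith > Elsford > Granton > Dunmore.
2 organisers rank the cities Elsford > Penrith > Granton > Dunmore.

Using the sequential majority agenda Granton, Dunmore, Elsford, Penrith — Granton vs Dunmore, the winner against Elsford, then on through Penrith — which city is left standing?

Round 1: Granton vs Dunmore — 14–5, Granton advances.
Round 2: Granton vs Elsford — 8–11, Elsford advances.
Round 3: Elsford vs Penrith — 12–7, Elsford advances.
Elsford survives the agenda.

Elsford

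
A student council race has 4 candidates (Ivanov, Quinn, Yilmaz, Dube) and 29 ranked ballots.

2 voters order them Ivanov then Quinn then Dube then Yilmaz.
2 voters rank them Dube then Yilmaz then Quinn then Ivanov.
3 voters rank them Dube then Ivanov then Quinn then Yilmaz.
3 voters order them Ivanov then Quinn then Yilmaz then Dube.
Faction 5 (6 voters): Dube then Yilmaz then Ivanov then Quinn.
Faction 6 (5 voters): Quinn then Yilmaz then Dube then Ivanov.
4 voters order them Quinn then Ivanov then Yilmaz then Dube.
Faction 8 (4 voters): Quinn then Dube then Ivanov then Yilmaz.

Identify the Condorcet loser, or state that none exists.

Head-to-head results (29 voters):
Ivanov vs Quinn: Ivanov is ranked higher on 2+3+3+6 = 14 ballots, Quinn on 15. Quinn wins 15–14.
Ivanov vs Yilmaz: Ivanov preferred on 2+3+3+4+4 = 16 ballots; Ivanov wins 16–13.
Ivanov vs Dube: Dube, 20–9.
Quinn vs Yilmaz: Quinn wins 21–8.
Quinn vs Dube: 18 to 11, Quinn.
Yilmaz vs Dube: 12 to 17, Dube.
Only Yilmaz has no wins; Yilmaz is the Condorcet loser.

Yilmaz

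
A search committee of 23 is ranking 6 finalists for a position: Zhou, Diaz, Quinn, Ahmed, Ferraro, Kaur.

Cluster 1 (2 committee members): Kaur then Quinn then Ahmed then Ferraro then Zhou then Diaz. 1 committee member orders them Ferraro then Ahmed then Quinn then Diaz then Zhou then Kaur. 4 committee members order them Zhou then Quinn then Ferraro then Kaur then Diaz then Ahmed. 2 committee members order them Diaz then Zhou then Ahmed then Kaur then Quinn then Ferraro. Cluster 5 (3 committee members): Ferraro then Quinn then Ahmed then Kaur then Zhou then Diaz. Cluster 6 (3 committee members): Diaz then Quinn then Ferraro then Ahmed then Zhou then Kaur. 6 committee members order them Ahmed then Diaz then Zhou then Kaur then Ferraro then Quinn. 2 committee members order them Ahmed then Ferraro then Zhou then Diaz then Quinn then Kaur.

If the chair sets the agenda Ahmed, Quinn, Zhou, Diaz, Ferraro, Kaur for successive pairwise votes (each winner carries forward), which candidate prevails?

Round 1: Ahmed vs Quinn — 11–12, Quinn advances.
Round 2: Quinn vs Zhou — 9–14, Zhou advances.
Round 3: Zhou vs Diaz — 11–12, Diaz advances.
Round 4: Diaz vs Ferraro — 11–12, Ferraro advances.
Round 5: Ferraro vs Kaur — 13–10, Ferraro advances.
Ferraro survives the agenda.

Ferraro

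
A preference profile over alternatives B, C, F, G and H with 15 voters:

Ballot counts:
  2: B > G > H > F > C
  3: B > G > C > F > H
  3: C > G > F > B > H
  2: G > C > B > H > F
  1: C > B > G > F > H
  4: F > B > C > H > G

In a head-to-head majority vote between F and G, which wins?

Ballots ranking F above G: 4.
Ballots ranking G above F: 15 − 4 = 11.
G wins the head-to-head 11–4.

G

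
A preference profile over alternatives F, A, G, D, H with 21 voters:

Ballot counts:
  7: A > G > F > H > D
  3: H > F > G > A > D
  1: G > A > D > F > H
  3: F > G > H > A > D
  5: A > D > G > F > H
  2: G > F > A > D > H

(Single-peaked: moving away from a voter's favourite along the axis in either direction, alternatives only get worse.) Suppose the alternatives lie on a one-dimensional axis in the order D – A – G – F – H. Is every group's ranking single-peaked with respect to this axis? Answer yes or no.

yes

Axis positions: D=1, A=2, G=3, F=4, H=5.
Group 1 (peak A at position 2): ranking walks positions 2-3-4-5-1, expanding outward from the peak — single-peaked.
Group 2 (peak H at position 5): ranking walks positions 5-4-3-2-1, expanding outward from the peak — single-peaked.
Group 3 (peak G at position 3): ranking walks positions 3-2-1-4-5, expanding outward from the peak — single-peaked.
Group 4 (peak F at position 4): ranking walks positions 4-3-5-2-1, expanding outward from the peak — single-peaked.
Group 5 (peak A at position 2): ranking walks positions 2-1-3-4-5, expanding outward from the peak — single-peaked.
Group 6 (peak G at position 3): ranking walks positions 3-4-2-1-5, expanding outward from the peak — single-peaked.
Every ranking is single-peaked on this axis.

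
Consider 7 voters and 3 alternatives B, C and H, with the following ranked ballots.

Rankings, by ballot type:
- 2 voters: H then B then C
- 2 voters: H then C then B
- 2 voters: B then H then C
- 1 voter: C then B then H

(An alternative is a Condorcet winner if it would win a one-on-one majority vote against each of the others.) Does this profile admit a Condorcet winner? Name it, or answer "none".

Pairwise majorities:
B–C: B 4–3.
B–H: H 4–3.
C vs H: H wins 6–1.
H wins every pairwise contest, so H is the Condorcet winner.

H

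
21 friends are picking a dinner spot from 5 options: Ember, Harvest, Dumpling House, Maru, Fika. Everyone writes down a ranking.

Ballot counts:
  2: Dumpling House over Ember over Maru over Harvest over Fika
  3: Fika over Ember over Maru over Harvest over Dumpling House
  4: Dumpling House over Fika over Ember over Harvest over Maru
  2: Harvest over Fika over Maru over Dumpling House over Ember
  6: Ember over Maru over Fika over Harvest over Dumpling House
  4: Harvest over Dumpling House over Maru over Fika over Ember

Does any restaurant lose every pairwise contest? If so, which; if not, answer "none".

Pairwise majorities:
Ember vs Harvest: Ember preferred on 2+3+4+6 = 15 ballots; Ember wins 15–6.
Ember vs Dumpling House: Ember is ranked higher on 3+6 = 9 ballots, Dumpling House on 12. Dumpling House wins 12–9.
Ember vs Maru: Ember is ranked higher on 2+3+4+6 = 15 ballots, Maru on 6. Ember wins 15–6.
Ember vs Fika: 2+6 = 8 for Ember, 13 for Fika — Fika by 13–8.
Harvest vs Dumpling House: Harvest wins 15–6.
Harvest vs Maru: 10 to 11, Maru.
Harvest vs Fika: Fika, 13–8.
Dumpling House vs Maru: Dumpling House is ranked higher on 2+4+4 = 10 ballots, Maru on 11. Maru wins 11–10.
Dumpling House vs Fika: Dumpling House is ranked higher on 2+4+4 = 10 ballots, Fika on 11. Fika wins 11–10.
Maru–Fika: Maru 12–9.
No restaurant is winless: Ember beats Harvest; Harvest beats Dumpling House; Dumpling House beats Ember; Maru beats Harvest; Fika beats Ember. There is no Condorcet loser.

none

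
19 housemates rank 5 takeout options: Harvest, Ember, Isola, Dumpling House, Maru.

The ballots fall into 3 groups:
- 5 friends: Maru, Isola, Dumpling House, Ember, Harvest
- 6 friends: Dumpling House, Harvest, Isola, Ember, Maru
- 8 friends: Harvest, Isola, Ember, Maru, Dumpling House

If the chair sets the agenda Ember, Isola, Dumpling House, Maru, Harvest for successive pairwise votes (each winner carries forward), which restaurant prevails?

Round 1: Ember vs Isola — 0–19, Isola advances.
Round 2: Isola vs Dumpling House — 13–6, Isola advances.
Round 3: Isola vs Maru — 14–5, Isola advances.
Round 4: Isola vs Harvest — 5–14, Harvest advances.
Harvest survives the agenda.

Harvest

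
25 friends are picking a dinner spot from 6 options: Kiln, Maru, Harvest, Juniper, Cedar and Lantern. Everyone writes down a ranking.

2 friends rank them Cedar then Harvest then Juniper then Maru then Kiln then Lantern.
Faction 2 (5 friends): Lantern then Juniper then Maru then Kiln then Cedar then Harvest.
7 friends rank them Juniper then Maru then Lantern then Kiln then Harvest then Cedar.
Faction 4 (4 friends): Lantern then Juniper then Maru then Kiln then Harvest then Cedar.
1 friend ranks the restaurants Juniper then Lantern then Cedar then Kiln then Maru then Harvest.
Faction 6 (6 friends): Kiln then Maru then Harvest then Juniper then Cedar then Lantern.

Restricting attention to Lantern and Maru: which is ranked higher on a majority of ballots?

Ballots ranking Lantern above Maru: 5 + 4 + 1 = 10.
Ballots ranking Maru above Lantern: 25 − 10 = 15.
Maru wins the head-to-head 15–10.

Maru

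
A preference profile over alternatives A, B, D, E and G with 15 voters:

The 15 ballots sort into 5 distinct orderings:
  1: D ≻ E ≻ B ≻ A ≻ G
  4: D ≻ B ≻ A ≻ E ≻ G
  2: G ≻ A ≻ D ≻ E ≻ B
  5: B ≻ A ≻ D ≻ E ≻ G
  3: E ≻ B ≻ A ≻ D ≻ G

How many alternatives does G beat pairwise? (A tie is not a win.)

G against each rival (15 voters):
G vs A: 2 to 13, A.
G vs B: B, 13–2.
G vs D: 2 for G, 13 for D — D by 13–2.
G vs E: 2 to 13, E.
G beats no one; loses to A, B, D, E — 0 pairwise wins.

0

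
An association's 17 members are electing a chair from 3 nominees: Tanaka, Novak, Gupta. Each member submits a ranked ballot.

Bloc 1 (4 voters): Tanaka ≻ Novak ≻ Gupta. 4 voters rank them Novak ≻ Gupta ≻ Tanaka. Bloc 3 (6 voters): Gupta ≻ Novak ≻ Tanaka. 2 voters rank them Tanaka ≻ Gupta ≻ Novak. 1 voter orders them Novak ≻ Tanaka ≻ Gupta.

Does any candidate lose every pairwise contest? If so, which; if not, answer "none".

Head-to-head results (17 voters):
Tanaka vs Novak: 4+2 = 6 for Tanaka, 11 for Novak — Novak by 11–6.
Tanaka vs Gupta: 4+2+1 = 7 for Tanaka, 10 for Gupta — Gupta by 10–7.
Novak–Gupta: Novak 9–8.
Only Tanaka has no wins; Tanaka is the Condorcet loser.

Tanaka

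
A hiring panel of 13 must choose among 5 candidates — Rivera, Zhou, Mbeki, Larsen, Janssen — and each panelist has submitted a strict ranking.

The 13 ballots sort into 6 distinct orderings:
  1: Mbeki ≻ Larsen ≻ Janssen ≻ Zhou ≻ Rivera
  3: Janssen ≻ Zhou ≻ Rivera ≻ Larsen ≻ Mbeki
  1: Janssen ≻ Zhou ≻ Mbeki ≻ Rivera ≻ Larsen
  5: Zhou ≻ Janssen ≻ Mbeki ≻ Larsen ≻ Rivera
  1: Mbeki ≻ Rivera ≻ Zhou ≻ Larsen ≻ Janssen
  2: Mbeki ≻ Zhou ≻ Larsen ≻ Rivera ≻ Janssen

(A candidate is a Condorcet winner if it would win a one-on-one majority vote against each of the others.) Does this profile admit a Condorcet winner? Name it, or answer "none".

Zhou

Check each pair by majority over 13 ballots:
Rivera vs Zhou: Zhou wins 12–1.
Rivera vs Mbeki: Mbeki wins 10–3.
Rivera–Larsen: Larsen 8–5.
Rivera vs Janssen: Janssen wins 10–3.
Zhou vs Mbeki: Zhou, 9–4.
Zhou vs Larsen: Zhou, 12–1.
Zhou vs Janssen: Zhou wins 8–5.
Mbeki vs Larsen: Mbeki, 10–3.
Mbeki vs Janssen: Janssen, 9–4.
Larsen vs Janssen: Janssen wins 9–4.
Only Zhou has no losses; Zhou is the Condorcet winner.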